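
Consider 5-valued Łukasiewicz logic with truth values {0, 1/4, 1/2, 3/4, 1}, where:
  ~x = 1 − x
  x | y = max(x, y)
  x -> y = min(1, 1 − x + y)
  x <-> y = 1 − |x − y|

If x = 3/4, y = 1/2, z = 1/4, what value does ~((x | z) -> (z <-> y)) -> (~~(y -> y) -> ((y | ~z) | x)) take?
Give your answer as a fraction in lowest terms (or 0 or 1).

x | z = 3/4 | 1/4 = 3/4
z <-> y = 1/4 <-> 1/2 = 3/4
(x | z) -> (z <-> y) = 3/4 -> 3/4 = 1
~((x | z) -> (z <-> y)) = ~1 = 0
y -> y = 1/2 -> 1/2 = 1
~(y -> y) = ~1 = 0
~~(y -> y) = ~0 = 1
~z = ~1/4 = 3/4
y | ~z = 1/2 | 3/4 = 3/4
(y | ~z) | x = 3/4 | 3/4 = 3/4
~~(y -> y) -> ((y | ~z) | x) = 1 -> 3/4 = 3/4
~((x | z) -> (z <-> y)) -> (~~(y -> y) -> ((y | ~z) | x)) = 0 -> 3/4 = 1

1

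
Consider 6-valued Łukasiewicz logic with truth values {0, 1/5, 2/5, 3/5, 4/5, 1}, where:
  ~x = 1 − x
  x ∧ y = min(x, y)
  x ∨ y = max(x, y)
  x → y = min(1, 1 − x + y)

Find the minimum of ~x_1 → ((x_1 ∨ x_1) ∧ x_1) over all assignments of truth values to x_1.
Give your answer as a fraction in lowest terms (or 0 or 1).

0

Take x_1 = 0:
~x_1 = ~0 = 1
x_1 ∨ x_1 = 0 ∨ 0 = 0
(x_1 ∨ x_1) ∧ x_1 = 0 ∧ 0 = 0
~x_1 → ((x_1 ∨ x_1) ∧ x_1) = 1 → 0 = 0
No assignment yields a value below 0, so this is the minimum.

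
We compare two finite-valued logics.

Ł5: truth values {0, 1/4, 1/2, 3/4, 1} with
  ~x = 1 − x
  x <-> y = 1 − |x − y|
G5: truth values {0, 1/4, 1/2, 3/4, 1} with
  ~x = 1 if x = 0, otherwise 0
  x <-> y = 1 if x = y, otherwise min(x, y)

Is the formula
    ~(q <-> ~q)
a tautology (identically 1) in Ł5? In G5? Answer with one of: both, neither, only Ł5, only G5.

only G5

In Ł5: at q = 1/4 the value is 1/2 — not a tautology.
In G5: every assignment gives 1 — tautology.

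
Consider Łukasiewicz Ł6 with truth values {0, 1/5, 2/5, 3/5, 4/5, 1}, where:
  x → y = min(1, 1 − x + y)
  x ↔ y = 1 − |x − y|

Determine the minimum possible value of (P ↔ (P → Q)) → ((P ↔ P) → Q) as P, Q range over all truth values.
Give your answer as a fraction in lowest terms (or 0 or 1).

1/5

Take P = 2/5, Q = 0:
P → Q = 2/5 → 0 = 3/5
P ↔ (P → Q) = 2/5 ↔ 3/5 = 4/5
P ↔ P = 2/5 ↔ 2/5 = 1
(P ↔ P) → Q = 1 → 0 = 0
(P ↔ (P → Q)) → ((P ↔ P) → Q) = 4/5 → 0 = 1/5
No assignment yields a value below 1/5, so this is the minimum.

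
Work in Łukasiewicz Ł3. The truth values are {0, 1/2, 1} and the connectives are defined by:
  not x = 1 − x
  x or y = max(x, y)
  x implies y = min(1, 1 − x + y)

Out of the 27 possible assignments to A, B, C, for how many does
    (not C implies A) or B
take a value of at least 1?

21

value 1: 21 assignments (counts)
value 1/2: 5 assignments
value 0: 1 assignment
So 21 of the 27 assignments meet the threshold.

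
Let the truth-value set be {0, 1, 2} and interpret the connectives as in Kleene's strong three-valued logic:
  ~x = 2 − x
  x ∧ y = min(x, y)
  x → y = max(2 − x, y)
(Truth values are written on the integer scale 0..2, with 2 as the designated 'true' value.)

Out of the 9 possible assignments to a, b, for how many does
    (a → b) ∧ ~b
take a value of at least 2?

1

a = 0, b = 0 ↦ 2  ≥
a = 0, b = 1 ↦ 1  <
a = 0, b = 2 ↦ 0  <
a = 1, b = 0 ↦ 1  <
a = 1, b = 1 ↦ 1  <
a = 1, b = 2 ↦ 0  <
a = 2, b = 0 ↦ 0  <
a = 2, b = 1 ↦ 1  <
a = 2, b = 2 ↦ 0  <
So 1 of the 9 assignments meets the threshold.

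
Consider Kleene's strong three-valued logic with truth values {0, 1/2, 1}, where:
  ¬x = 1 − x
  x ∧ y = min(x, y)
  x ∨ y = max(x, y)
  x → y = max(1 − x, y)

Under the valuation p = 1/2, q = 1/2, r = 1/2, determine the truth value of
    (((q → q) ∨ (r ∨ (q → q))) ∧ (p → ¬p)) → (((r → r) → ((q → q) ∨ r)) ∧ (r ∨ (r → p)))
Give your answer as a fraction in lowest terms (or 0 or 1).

q → q = 1/2 → 1/2 = 1/2
q → q = 1/2 → 1/2 = 1/2
r ∨ (q → q) = 1/2 ∨ 1/2 = 1/2
(q → q) ∨ (r ∨ (q → q)) = 1/2 ∨ 1/2 = 1/2
¬p = ¬1/2 = 1/2
p → ¬p = 1/2 → 1/2 = 1/2
((q → q) ∨ (r ∨ (q → q))) ∧ (p → ¬p) = 1/2 ∧ 1/2 = 1/2
r → r = 1/2 → 1/2 = 1/2
q → q = 1/2 → 1/2 = 1/2
(q → q) ∨ r = 1/2 ∨ 1/2 = 1/2
(r → r) → ((q → q) ∨ r) = 1/2 → 1/2 = 1/2
r → p = 1/2 → 1/2 = 1/2
r ∨ (r → p) = 1/2 ∨ 1/2 = 1/2
((r → r) → ((q → q) ∨ r)) ∧ (r ∨ (r → p)) = 1/2 ∧ 1/2 = 1/2
(((q → q) ∨ (r ∨ (q → q))) ∧ (p → ¬p)) → (((r → r) → ((q → q) ∨ r)) ∧ (r ∨ (r → p))) = 1/2 → 1/2 = 1/2

1/2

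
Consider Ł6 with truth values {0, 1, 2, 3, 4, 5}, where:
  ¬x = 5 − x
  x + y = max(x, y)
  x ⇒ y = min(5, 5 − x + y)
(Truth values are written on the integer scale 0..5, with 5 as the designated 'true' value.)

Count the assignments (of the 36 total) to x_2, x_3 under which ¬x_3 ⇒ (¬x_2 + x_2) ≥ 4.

value 5: 30 assignments (counts)
value 4: 4 assignments (counts)
value 3: 2 assignments
So 34 of the 36 assignments meet the threshold.

34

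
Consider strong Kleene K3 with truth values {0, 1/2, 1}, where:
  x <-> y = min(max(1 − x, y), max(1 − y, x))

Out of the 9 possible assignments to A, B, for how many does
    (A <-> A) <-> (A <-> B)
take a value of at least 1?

2

A = 0, B = 0 ↦ 1  ≥
A = 0, B = 1/2 ↦ 1/2  <
A = 0, B = 1 ↦ 0  <
A = 1/2, B = 0 ↦ 1/2  <
A = 1/2, B = 1/2 ↦ 1/2  <
A = 1/2, B = 1 ↦ 1/2  <
A = 1, B = 0 ↦ 0  <
A = 1, B = 1/2 ↦ 1/2  <
A = 1, B = 1 ↦ 1  ≥
So 2 of the 9 assignments meet the threshold.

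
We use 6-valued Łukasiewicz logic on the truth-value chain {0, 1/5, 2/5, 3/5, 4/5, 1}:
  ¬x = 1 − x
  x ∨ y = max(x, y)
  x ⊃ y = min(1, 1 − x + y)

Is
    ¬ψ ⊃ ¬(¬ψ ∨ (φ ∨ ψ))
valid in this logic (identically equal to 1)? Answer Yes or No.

No

Counterexample: take φ = 0, ψ = 0.
¬ψ = ¬0 = 1
φ ∨ ψ = 0 ∨ 0 = 0
¬ψ ∨ (φ ∨ ψ) = 1 ∨ 0 = 1
¬(¬ψ ∨ (φ ∨ ψ)) = ¬1 = 0
¬ψ ⊃ ¬(¬ψ ∨ (φ ∨ ψ)) = 1 ⊃ 0 = 0
This gives 0 ≠ 1.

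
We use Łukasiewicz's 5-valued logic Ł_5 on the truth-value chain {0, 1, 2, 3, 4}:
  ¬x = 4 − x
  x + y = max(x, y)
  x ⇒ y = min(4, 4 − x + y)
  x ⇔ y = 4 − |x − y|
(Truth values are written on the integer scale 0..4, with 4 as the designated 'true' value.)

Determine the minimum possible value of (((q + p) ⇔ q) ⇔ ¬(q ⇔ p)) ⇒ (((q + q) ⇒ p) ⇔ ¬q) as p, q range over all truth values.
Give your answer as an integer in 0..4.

2

Take p = 4, q = 2:
q + p = 2 + 4 = 4
(q + p) ⇔ q = 4 ⇔ 2 = 2
q ⇔ p = 2 ⇔ 4 = 2
¬(q ⇔ p) = ¬2 = 2
((q + p) ⇔ q) ⇔ ¬(q ⇔ p) = 2 ⇔ 2 = 4
q + q = 2 + 2 = 2
(q + q) ⇒ p = 2 ⇒ 4 = 4
¬q = ¬2 = 2
((q + q) ⇒ p) ⇔ ¬q = 4 ⇔ 2 = 2
(((q + p) ⇔ q) ⇔ ¬(q ⇔ p)) ⇒ (((q + q) ⇒ p) ⇔ ¬q) = 4 ⇒ 2 = 2
No assignment yields a value below 2, so this is the minimum.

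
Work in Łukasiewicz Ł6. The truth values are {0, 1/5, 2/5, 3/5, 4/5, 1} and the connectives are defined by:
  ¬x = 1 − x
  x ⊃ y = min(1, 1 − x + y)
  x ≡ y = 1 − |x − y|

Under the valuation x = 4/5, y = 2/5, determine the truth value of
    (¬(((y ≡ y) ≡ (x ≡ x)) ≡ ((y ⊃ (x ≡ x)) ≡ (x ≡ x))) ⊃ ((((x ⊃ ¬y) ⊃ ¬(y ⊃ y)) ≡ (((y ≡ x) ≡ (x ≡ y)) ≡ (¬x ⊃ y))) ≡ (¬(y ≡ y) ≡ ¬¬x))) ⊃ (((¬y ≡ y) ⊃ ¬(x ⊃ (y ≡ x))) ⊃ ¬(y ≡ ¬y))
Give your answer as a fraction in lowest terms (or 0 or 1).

y ≡ y = 2/5 ≡ 2/5 = 1
x ≡ x = 4/5 ≡ 4/5 = 1
(y ≡ y) ≡ (x ≡ x) = 1 ≡ 1 = 1
x ≡ x = 4/5 ≡ 4/5 = 1
y ⊃ (x ≡ x) = 2/5 ⊃ 1 = 1
x ≡ x = 4/5 ≡ 4/5 = 1
(y ⊃ (x ≡ x)) ≡ (x ≡ x) = 1 ≡ 1 = 1
((y ≡ y) ≡ (x ≡ x)) ≡ ((y ⊃ (x ≡ x)) ≡ (x ≡ x)) = 1 ≡ 1 = 1
¬(((y ≡ y) ≡ (x ≡ x)) ≡ ((y ⊃ (x ≡ x)) ≡ (x ≡ x))) = ¬1 = 0
¬y = ¬2/5 = 3/5
x ⊃ ¬y = 4/5 ⊃ 3/5 = 4/5
y ⊃ y = 2/5 ⊃ 2/5 = 1
¬(y ⊃ y) = ¬1 = 0
(x ⊃ ¬y) ⊃ ¬(y ⊃ y) = 4/5 ⊃ 0 = 1/5
y ≡ x = 2/5 ≡ 4/5 = 3/5
x ≡ y = 4/5 ≡ 2/5 = 3/5
(y ≡ x) ≡ (x ≡ y) = 3/5 ≡ 3/5 = 1
¬x = ¬4/5 = 1/5
¬x ⊃ y = 1/5 ⊃ 2/5 = 1
((y ≡ x) ≡ (x ≡ y)) ≡ (¬x ⊃ y) = 1 ≡ 1 = 1
((x ⊃ ¬y) ⊃ ¬(y ⊃ y)) ≡ (((y ≡ x) ≡ (x ≡ y)) ≡ (¬x ⊃ y)) = 1/5 ≡ 1 = 1/5
y ≡ y = 2/5 ≡ 2/5 = 1
¬(y ≡ y) = ¬1 = 0
¬x = ¬4/5 = 1/5
¬¬x = ¬1/5 = 4/5
¬(y ≡ y) ≡ ¬¬x = 0 ≡ 4/5 = 1/5
(((x ⊃ ¬y) ⊃ ¬(y ⊃ y)) ≡ (((y ≡ x) ≡ (x ≡ y)) ≡ (¬x ⊃ y))) ≡ (¬(y ≡ y) ≡ ¬¬x) = 1/5 ≡ 1/5 = 1
¬(((y ≡ y) ≡ (x ≡ x)) ≡ ((y ⊃ (x ≡ x)) ≡ (x ≡ x))) ⊃ ((((x ⊃ ¬y) ⊃ ¬(y ⊃ y)) ≡ (((y ≡ x) ≡ (x ≡ y)) ≡ (¬x ⊃ y))) ≡ (¬(y ≡ y) ≡ ¬¬x)) = 0 ⊃ 1 = 1
¬y = ¬2/5 = 3/5
¬y ≡ y = 3/5 ≡ 2/5 = 4/5
y ≡ x = 2/5 ≡ 4/5 = 3/5
x ⊃ (y ≡ x) = 4/5 ⊃ 3/5 = 4/5
¬(x ⊃ (y ≡ x)) = ¬4/5 = 1/5
(¬y ≡ y) ⊃ ¬(x ⊃ (y ≡ x)) = 4/5 ⊃ 1/5 = 2/5
¬y = ¬2/5 = 3/5
y ≡ ¬y = 2/5 ≡ 3/5 = 4/5
¬(y ≡ ¬y) = ¬4/5 = 1/5
((¬y ≡ y) ⊃ ¬(x ⊃ (y ≡ x))) ⊃ ¬(y ≡ ¬y) = 2/5 ⊃ 1/5 = 4/5
(¬(((y ≡ y) ≡ (x ≡ x)) ≡ ((y ⊃ (x ≡ x)) ≡ (x ≡ x))) ⊃ ((((x ⊃ ¬y) ⊃ ¬(y ⊃ y)) ≡ (((y ≡ x) ≡ (x ≡ y)) ≡ (¬x ⊃ y))) ≡ (¬(y ≡ y) ≡ ¬¬x))) ⊃ (((¬y ≡ y) ⊃ ¬(x ⊃ (y ≡ x))) ⊃ ¬(y ≡ ¬y)) = 1 ⊃ 4/5 = 4/5

4/5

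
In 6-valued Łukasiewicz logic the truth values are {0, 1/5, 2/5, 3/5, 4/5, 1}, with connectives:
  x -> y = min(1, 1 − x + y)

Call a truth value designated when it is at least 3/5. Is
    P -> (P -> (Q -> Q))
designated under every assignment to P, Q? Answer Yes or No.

Yes

At P = 4/5, Q = 3/5, for instance:
Q -> Q = 3/5 -> 3/5 = 1
P -> (Q -> Q) = 4/5 -> 1 = 1
P -> (P -> (Q -> Q)) = 4/5 -> 1 = 1
and checking the remaining 35 assignments likewise gives ≥ 3/5 in every case.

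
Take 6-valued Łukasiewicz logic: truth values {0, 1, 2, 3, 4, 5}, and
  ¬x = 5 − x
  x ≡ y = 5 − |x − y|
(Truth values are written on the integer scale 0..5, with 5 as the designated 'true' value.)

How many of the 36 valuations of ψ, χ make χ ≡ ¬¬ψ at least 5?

6

value 5: 6 assignments (counts)
value 4: 10 assignments
value 3: 8 assignments
value 2: 6 assignments
value 1: 4 assignments
value 0: 2 assignments
So 6 of the 36 assignments meet the threshold.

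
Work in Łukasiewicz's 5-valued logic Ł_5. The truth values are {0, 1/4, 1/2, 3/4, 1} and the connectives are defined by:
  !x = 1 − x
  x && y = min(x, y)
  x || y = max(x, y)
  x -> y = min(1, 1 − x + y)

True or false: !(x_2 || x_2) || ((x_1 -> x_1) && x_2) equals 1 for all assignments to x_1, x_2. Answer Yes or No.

No

Counterexample: take x_1 = 0, x_2 = 1/4.
x_2 || x_2 = 1/4 || 1/4 = 1/4
!(x_2 || x_2) = !1/4 = 3/4
x_1 -> x_1 = 0 -> 0 = 1
(x_1 -> x_1) && x_2 = 1 && 1/4 = 1/4
!(x_2 || x_2) || ((x_1 -> x_1) && x_2) = 3/4 || 1/4 = 3/4
This gives 3/4 ≠ 1.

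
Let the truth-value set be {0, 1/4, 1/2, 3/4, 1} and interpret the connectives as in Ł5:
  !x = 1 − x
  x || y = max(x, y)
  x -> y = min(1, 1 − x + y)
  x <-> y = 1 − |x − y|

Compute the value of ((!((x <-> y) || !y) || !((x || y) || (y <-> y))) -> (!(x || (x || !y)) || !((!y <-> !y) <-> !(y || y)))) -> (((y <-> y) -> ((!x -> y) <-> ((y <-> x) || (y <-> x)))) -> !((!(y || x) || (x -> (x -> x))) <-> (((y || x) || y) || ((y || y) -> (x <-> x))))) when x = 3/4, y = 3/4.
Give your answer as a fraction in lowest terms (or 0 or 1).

x <-> y = 3/4 <-> 3/4 = 1
!y = !3/4 = 1/4
(x <-> y) || !y = 1 || 1/4 = 1
!((x <-> y) || !y) = !1 = 0
x || y = 3/4 || 3/4 = 3/4
y <-> y = 3/4 <-> 3/4 = 1
(x || y) || (y <-> y) = 3/4 || 1 = 1
!((x || y) || (y <-> y)) = !1 = 0
!((x <-> y) || !y) || !((x || y) || (y <-> y)) = 0 || 0 = 0
!y = !3/4 = 1/4
x || !y = 3/4 || 1/4 = 3/4
x || (x || !y) = 3/4 || 3/4 = 3/4
!(x || (x || !y)) = !3/4 = 1/4
!y = !3/4 = 1/4
!y = !3/4 = 1/4
!y <-> !y = 1/4 <-> 1/4 = 1
y || y = 3/4 || 3/4 = 3/4
!(y || y) = !3/4 = 1/4
(!y <-> !y) <-> !(y || y) = 1 <-> 1/4 = 1/4
!((!y <-> !y) <-> !(y || y)) = !1/4 = 3/4
!(x || (x || !y)) || !((!y <-> !y) <-> !(y || y)) = 1/4 || 3/4 = 3/4
(!((x <-> y) || !y) || !((x || y) || (y <-> y))) -> (!(x || (x || !y)) || !((!y <-> !y) <-> !(y || y))) = 0 -> 3/4 = 1
y <-> y = 3/4 <-> 3/4 = 1
!x = !3/4 = 1/4
!x -> y = 1/4 -> 3/4 = 1
y <-> x = 3/4 <-> 3/4 = 1
y <-> x = 3/4 <-> 3/4 = 1
(y <-> x) || (y <-> x) = 1 || 1 = 1
(!x -> y) <-> ((y <-> x) || (y <-> x)) = 1 <-> 1 = 1
(y <-> y) -> ((!x -> y) <-> ((y <-> x) || (y <-> x))) = 1 -> 1 = 1
y || x = 3/4 || 3/4 = 3/4
!(y || x) = !3/4 = 1/4
x -> x = 3/4 -> 3/4 = 1
x -> (x -> x) = 3/4 -> 1 = 1
!(y || x) || (x -> (x -> x)) = 1/4 || 1 = 1
y || x = 3/4 || 3/4 = 3/4
(y || x) || y = 3/4 || 3/4 = 3/4
y || y = 3/4 || 3/4 = 3/4
x <-> x = 3/4 <-> 3/4 = 1
(y || y) -> (x <-> x) = 3/4 -> 1 = 1
((y || x) || y) || ((y || y) -> (x <-> x)) = 3/4 || 1 = 1
(!(y || x) || (x -> (x -> x))) <-> (((y || x) || y) || ((y || y) -> (x <-> x))) = 1 <-> 1 = 1
!((!(y || x) || (x -> (x -> x))) <-> (((y || x) || y) || ((y || y) -> (x <-> x)))) = !1 = 0
((y <-> y) -> ((!x -> y) <-> ((y <-> x) || (y <-> x)))) -> !((!(y || x) || (x -> (x -> x))) <-> (((y || x) || y) || ((y || y) -> (x <-> x)))) = 1 -> 0 = 0
((!((x <-> y) || !y) || !((x || y) || (y <-> y))) -> (!(x || (x || !y)) || !((!y <-> !y) <-> !(y || y)))) -> (((y <-> y) -> ((!x -> y) <-> ((y <-> x) || (y <-> x)))) -> !((!(y || x) || (x -> (x -> x))) <-> (((y || x) || y) || ((y || y) -> (x <-> x))))) = 1 -> 0 = 0

0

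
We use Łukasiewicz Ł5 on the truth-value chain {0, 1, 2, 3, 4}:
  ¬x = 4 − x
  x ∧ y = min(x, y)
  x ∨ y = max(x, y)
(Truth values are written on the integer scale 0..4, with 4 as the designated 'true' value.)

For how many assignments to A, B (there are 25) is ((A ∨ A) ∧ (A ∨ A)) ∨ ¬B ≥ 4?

9

value 4: 9 assignments (counts)
value 3: 7 assignments
value 2: 5 assignments
value 1: 3 assignments
value 0: 1 assignment
So 9 of the 25 assignments meet the threshold.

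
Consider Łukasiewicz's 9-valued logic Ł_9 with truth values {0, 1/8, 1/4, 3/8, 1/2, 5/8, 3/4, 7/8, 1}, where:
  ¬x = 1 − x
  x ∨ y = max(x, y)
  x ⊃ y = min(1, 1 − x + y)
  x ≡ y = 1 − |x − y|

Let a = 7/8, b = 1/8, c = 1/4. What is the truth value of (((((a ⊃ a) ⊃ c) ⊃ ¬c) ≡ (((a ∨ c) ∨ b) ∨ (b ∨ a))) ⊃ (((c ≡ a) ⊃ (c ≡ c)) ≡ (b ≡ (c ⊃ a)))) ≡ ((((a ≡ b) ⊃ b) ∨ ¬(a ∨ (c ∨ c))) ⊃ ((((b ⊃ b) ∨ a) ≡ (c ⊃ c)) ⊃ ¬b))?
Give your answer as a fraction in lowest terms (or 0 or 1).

1/4

a ⊃ a = 7/8 ⊃ 7/8 = 1
(a ⊃ a) ⊃ c = 1 ⊃ 1/4 = 1/4
¬c = ¬1/4 = 3/4
((a ⊃ a) ⊃ c) ⊃ ¬c = 1/4 ⊃ 3/4 = 1
a ∨ c = 7/8 ∨ 1/4 = 7/8
(a ∨ c) ∨ b = 7/8 ∨ 1/8 = 7/8
b ∨ a = 1/8 ∨ 7/8 = 7/8
((a ∨ c) ∨ b) ∨ (b ∨ a) = 7/8 ∨ 7/8 = 7/8
(((a ⊃ a) ⊃ c) ⊃ ¬c) ≡ (((a ∨ c) ∨ b) ∨ (b ∨ a)) = 1 ≡ 7/8 = 7/8
c ≡ a = 1/4 ≡ 7/8 = 3/8
c ≡ c = 1/4 ≡ 1/4 = 1
(c ≡ a) ⊃ (c ≡ c) = 3/8 ⊃ 1 = 1
c ⊃ a = 1/4 ⊃ 7/8 = 1
b ≡ (c ⊃ a) = 1/8 ≡ 1 = 1/8
((c ≡ a) ⊃ (c ≡ c)) ≡ (b ≡ (c ⊃ a)) = 1 ≡ 1/8 = 1/8
((((a ⊃ a) ⊃ c) ⊃ ¬c) ≡ (((a ∨ c) ∨ b) ∨ (b ∨ a))) ⊃ (((c ≡ a) ⊃ (c ≡ c)) ≡ (b ≡ (c ⊃ a))) = 7/8 ⊃ 1/8 = 1/4
a ≡ b = 7/8 ≡ 1/8 = 1/4
(a ≡ b) ⊃ b = 1/4 ⊃ 1/8 = 7/8
c ∨ c = 1/4 ∨ 1/4 = 1/4
a ∨ (c ∨ c) = 7/8 ∨ 1/4 = 7/8
¬(a ∨ (c ∨ c)) = ¬7/8 = 1/8
((a ≡ b) ⊃ b) ∨ ¬(a ∨ (c ∨ c)) = 7/8 ∨ 1/8 = 7/8
b ⊃ b = 1/8 ⊃ 1/8 = 1
(b ⊃ b) ∨ a = 1 ∨ 7/8 = 1
c ⊃ c = 1/4 ⊃ 1/4 = 1
((b ⊃ b) ∨ a) ≡ (c ⊃ c) = 1 ≡ 1 = 1
¬b = ¬1/8 = 7/8
(((b ⊃ b) ∨ a) ≡ (c ⊃ c)) ⊃ ¬b = 1 ⊃ 7/8 = 7/8
(((a ≡ b) ⊃ b) ∨ ¬(a ∨ (c ∨ c))) ⊃ ((((b ⊃ b) ∨ a) ≡ (c ⊃ c)) ⊃ ¬b) = 7/8 ⊃ 7/8 = 1
(((((a ⊃ a) ⊃ c) ⊃ ¬c) ≡ (((a ∨ c) ∨ b) ∨ (b ∨ a))) ⊃ (((c ≡ a) ⊃ (c ≡ c)) ≡ (b ≡ (c ⊃ a)))) ≡ ((((a ≡ b) ⊃ b) ∨ ¬(a ∨ (c ∨ c))) ⊃ ((((b ⊃ b) ∨ a) ≡ (c ⊃ c)) ⊃ ¬b)) = 1/4 ≡ 1 = 1/4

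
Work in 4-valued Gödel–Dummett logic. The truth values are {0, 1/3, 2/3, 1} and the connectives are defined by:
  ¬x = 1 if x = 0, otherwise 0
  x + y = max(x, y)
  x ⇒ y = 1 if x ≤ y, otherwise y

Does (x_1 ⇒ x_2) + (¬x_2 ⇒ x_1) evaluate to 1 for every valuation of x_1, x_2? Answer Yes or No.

No

Counterexample: take x_1 = 1/3, x_2 = 0.
x_1 ⇒ x_2 = 1/3 ⇒ 0 = 0
¬x_2 = ¬0 = 1
¬x_2 ⇒ x_1 = 1 ⇒ 1/3 = 1/3
(x_1 ⇒ x_2) + (¬x_2 ⇒ x_1) = 0 + 1/3 = 1/3
This gives 1/3 ≠ 1.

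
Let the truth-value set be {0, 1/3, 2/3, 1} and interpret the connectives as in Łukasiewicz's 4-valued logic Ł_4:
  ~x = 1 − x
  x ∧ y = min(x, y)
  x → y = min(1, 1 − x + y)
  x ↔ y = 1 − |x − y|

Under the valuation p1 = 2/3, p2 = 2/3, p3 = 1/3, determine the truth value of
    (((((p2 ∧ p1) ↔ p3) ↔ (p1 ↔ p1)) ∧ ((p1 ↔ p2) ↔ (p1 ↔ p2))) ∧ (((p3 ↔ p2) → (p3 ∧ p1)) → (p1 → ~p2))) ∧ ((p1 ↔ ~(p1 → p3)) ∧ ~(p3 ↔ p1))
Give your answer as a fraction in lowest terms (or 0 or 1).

1/3

p2 ∧ p1 = 2/3 ∧ 2/3 = 2/3
(p2 ∧ p1) ↔ p3 = 2/3 ↔ 1/3 = 2/3
p1 ↔ p1 = 2/3 ↔ 2/3 = 1
((p2 ∧ p1) ↔ p3) ↔ (p1 ↔ p1) = 2/3 ↔ 1 = 2/3
p1 ↔ p2 = 2/3 ↔ 2/3 = 1
p1 ↔ p2 = 2/3 ↔ 2/3 = 1
(p1 ↔ p2) ↔ (p1 ↔ p2) = 1 ↔ 1 = 1
(((p2 ∧ p1) ↔ p3) ↔ (p1 ↔ p1)) ∧ ((p1 ↔ p2) ↔ (p1 ↔ p2)) = 2/3 ∧ 1 = 2/3
p3 ↔ p2 = 1/3 ↔ 2/3 = 2/3
p3 ∧ p1 = 1/3 ∧ 2/3 = 1/3
(p3 ↔ p2) → (p3 ∧ p1) = 2/3 → 1/3 = 2/3
~p2 = ~2/3 = 1/3
p1 → ~p2 = 2/3 → 1/3 = 2/3
((p3 ↔ p2) → (p3 ∧ p1)) → (p1 → ~p2) = 2/3 → 2/3 = 1
((((p2 ∧ p1) ↔ p3) ↔ (p1 ↔ p1)) ∧ ((p1 ↔ p2) ↔ (p1 ↔ p2))) ∧ (((p3 ↔ p2) → (p3 ∧ p1)) → (p1 → ~p2)) = 2/3 ∧ 1 = 2/3
p1 → p3 = 2/3 → 1/3 = 2/3
~(p1 → p3) = ~2/3 = 1/3
p1 ↔ ~(p1 → p3) = 2/3 ↔ 1/3 = 2/3
p3 ↔ p1 = 1/3 ↔ 2/3 = 2/3
~(p3 ↔ p1) = ~2/3 = 1/3
(p1 ↔ ~(p1 → p3)) ∧ ~(p3 ↔ p1) = 2/3 ∧ 1/3 = 1/3
(((((p2 ∧ p1) ↔ p3) ↔ (p1 ↔ p1)) ∧ ((p1 ↔ p2) ↔ (p1 ↔ p2))) ∧ (((p3 ↔ p2) → (p3 ∧ p1)) → (p1 → ~p2))) ∧ ((p1 ↔ ~(p1 → p3)) ∧ ~(p3 ↔ p1)) = 2/3 ∧ 1/3 = 1/3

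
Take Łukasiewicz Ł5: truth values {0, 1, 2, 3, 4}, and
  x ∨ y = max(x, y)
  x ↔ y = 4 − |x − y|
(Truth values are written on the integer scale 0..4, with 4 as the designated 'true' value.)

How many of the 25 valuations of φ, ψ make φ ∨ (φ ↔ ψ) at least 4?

value 4: 9 assignments (counts)
value 3: 9 assignments
value 2: 4 assignments
value 1: 2 assignments
value 0: 1 assignment
So 9 of the 25 assignments meet the threshold.

9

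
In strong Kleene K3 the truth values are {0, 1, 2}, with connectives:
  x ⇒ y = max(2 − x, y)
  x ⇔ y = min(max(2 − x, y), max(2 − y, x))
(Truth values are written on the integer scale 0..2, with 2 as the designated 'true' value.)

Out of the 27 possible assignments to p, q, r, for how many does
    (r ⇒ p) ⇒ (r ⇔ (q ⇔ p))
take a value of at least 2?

6

value 2: 6 assignments (counts)
value 1: 18 assignments
value 0: 3 assignments
So 6 of the 27 assignments meet the threshold.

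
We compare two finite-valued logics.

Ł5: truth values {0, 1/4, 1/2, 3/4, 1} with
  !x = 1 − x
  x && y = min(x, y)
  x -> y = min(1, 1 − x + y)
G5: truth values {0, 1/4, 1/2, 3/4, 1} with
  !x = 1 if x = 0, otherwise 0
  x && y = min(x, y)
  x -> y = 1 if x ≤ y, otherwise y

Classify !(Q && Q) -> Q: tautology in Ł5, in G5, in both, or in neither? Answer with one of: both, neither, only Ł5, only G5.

neither

In Ł5: at Q = 0 the value is 0 — not a tautology.
In G5: at Q = 0 the value is 0 — not a tautology.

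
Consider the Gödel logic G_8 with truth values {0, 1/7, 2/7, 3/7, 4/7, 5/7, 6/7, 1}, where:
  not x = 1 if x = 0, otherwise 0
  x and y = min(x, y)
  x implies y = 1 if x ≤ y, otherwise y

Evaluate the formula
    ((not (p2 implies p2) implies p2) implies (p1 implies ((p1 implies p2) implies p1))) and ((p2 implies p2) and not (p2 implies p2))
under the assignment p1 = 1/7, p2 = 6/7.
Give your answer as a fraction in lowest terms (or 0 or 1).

p2 implies p2 = 6/7 implies 6/7 = 1
not (p2 implies p2) = not 1 = 0
not (p2 implies p2) implies p2 = 0 implies 6/7 = 1
p1 implies p2 = 1/7 implies 6/7 = 1
(p1 implies p2) implies p1 = 1 implies 1/7 = 1/7
p1 implies ((p1 implies p2) implies p1) = 1/7 implies 1/7 = 1
(not (p2 implies p2) implies p2) implies (p1 implies ((p1 implies p2) implies p1)) = 1 implies 1 = 1
p2 implies p2 = 6/7 implies 6/7 = 1
p2 implies p2 = 6/7 implies 6/7 = 1
not (p2 implies p2) = not 1 = 0
(p2 implies p2) and not (p2 implies p2) = 1 and 0 = 0
((not (p2 implies p2) implies p2) implies (p1 implies ((p1 implies p2) implies p1))) and ((p2 implies p2) and not (p2 implies p2)) = 1 and 0 = 0

0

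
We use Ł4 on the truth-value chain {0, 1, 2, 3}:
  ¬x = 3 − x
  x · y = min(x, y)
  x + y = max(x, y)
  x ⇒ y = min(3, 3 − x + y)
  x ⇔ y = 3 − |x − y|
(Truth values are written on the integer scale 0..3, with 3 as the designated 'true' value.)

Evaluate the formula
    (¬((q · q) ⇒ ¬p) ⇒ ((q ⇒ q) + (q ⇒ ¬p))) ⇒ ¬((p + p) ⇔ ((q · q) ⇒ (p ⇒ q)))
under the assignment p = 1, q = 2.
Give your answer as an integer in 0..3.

2

q · q = 2 · 2 = 2
¬p = ¬1 = 2
(q · q) ⇒ ¬p = 2 ⇒ 2 = 3
¬((q · q) ⇒ ¬p) = ¬3 = 0
q ⇒ q = 2 ⇒ 2 = 3
¬p = ¬1 = 2
q ⇒ ¬p = 2 ⇒ 2 = 3
(q ⇒ q) + (q ⇒ ¬p) = 3 + 3 = 3
¬((q · q) ⇒ ¬p) ⇒ ((q ⇒ q) + (q ⇒ ¬p)) = 0 ⇒ 3 = 3
p + p = 1 + 1 = 1
q · q = 2 · 2 = 2
p ⇒ q = 1 ⇒ 2 = 3
(q · q) ⇒ (p ⇒ q) = 2 ⇒ 3 = 3
(p + p) ⇔ ((q · q) ⇒ (p ⇒ q)) = 1 ⇔ 3 = 1
¬((p + p) ⇔ ((q · q) ⇒ (p ⇒ q))) = ¬1 = 2
(¬((q · q) ⇒ ¬p) ⇒ ((q ⇒ q) + (q ⇒ ¬p))) ⇒ ¬((p + p) ⇔ ((q · q) ⇒ (p ⇒ q))) = 3 ⇒ 2 = 2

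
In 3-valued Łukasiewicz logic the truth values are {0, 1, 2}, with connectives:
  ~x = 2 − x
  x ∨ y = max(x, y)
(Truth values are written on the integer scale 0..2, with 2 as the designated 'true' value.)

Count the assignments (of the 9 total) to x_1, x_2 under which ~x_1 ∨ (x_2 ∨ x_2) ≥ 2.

5

x_1 = 0, x_2 = 0 ↦ 2  ≥
x_1 = 0, x_2 = 1 ↦ 2  ≥
x_1 = 0, x_2 = 2 ↦ 2  ≥
x_1 = 1, x_2 = 0 ↦ 1  <
x_1 = 1, x_2 = 1 ↦ 1  <
x_1 = 1, x_2 = 2 ↦ 2  ≥
x_1 = 2, x_2 = 0 ↦ 0  <
x_1 = 2, x_2 = 1 ↦ 1  <
x_1 = 2, x_2 = 2 ↦ 2  ≥
So 5 of the 9 assignments meet the threshold.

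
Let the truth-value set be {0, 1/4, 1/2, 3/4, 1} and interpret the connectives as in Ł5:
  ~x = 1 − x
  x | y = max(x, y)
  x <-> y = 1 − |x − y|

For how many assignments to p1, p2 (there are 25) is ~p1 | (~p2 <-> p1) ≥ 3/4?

value 1: 9 assignments (counts)
value 3/4: 9 assignments (counts)
value 1/2: 4 assignments
value 1/4: 2 assignments
value 0: 1 assignment
So 18 of the 25 assignments meet the threshold.

18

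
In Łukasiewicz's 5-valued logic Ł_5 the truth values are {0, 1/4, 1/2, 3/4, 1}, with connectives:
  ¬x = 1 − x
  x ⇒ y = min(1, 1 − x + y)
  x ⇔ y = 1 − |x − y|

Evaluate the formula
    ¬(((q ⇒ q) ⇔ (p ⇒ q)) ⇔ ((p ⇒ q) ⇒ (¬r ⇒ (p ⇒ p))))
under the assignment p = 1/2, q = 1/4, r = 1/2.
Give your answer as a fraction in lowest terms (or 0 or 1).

1/4

q ⇒ q = 1/4 ⇒ 1/4 = 1
p ⇒ q = 1/2 ⇒ 1/4 = 3/4
(q ⇒ q) ⇔ (p ⇒ q) = 1 ⇔ 3/4 = 3/4
p ⇒ q = 1/2 ⇒ 1/4 = 3/4
¬r = ¬1/2 = 1/2
p ⇒ p = 1/2 ⇒ 1/2 = 1
¬r ⇒ (p ⇒ p) = 1/2 ⇒ 1 = 1
(p ⇒ q) ⇒ (¬r ⇒ (p ⇒ p)) = 3/4 ⇒ 1 = 1
((q ⇒ q) ⇔ (p ⇒ q)) ⇔ ((p ⇒ q) ⇒ (¬r ⇒ (p ⇒ p))) = 3/4 ⇔ 1 = 3/4
¬(((q ⇒ q) ⇔ (p ⇒ q)) ⇔ ((p ⇒ q) ⇒ (¬r ⇒ (p ⇒ p)))) = ¬3/4 = 1/4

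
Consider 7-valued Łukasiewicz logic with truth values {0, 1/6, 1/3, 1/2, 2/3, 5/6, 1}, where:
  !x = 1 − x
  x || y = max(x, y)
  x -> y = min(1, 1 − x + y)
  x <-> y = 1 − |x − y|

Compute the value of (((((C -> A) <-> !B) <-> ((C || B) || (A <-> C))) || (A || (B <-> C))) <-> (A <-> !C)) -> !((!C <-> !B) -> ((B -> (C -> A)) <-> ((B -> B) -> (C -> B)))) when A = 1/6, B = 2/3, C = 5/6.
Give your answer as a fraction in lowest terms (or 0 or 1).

1/6

C -> A = 5/6 -> 1/6 = 1/3
!B = !2/3 = 1/3
(C -> A) <-> !B = 1/3 <-> 1/3 = 1
C || B = 5/6 || 2/3 = 5/6
A <-> C = 1/6 <-> 5/6 = 1/3
(C || B) || (A <-> C) = 5/6 || 1/3 = 5/6
((C -> A) <-> !B) <-> ((C || B) || (A <-> C)) = 1 <-> 5/6 = 5/6
B <-> C = 2/3 <-> 5/6 = 5/6
A || (B <-> C) = 1/6 || 5/6 = 5/6
(((C -> A) <-> !B) <-> ((C || B) || (A <-> C))) || (A || (B <-> C)) = 5/6 || 5/6 = 5/6
!C = !5/6 = 1/6
A <-> !C = 1/6 <-> 1/6 = 1
((((C -> A) <-> !B) <-> ((C || B) || (A <-> C))) || (A || (B <-> C))) <-> (A <-> !C) = 5/6 <-> 1 = 5/6
!C = !5/6 = 1/6
!B = !2/3 = 1/3
!C <-> !B = 1/6 <-> 1/3 = 5/6
C -> A = 5/6 -> 1/6 = 1/3
B -> (C -> A) = 2/3 -> 1/3 = 2/3
B -> B = 2/3 -> 2/3 = 1
C -> B = 5/6 -> 2/3 = 5/6
(B -> B) -> (C -> B) = 1 -> 5/6 = 5/6
(B -> (C -> A)) <-> ((B -> B) -> (C -> B)) = 2/3 <-> 5/6 = 5/6
(!C <-> !B) -> ((B -> (C -> A)) <-> ((B -> B) -> (C -> B))) = 5/6 -> 5/6 = 1
!((!C <-> !B) -> ((B -> (C -> A)) <-> ((B -> B) -> (C -> B)))) = !1 = 0
(((((C -> A) <-> !B) <-> ((C || B) || (A <-> C))) || (A || (B <-> C))) <-> (A <-> !C)) -> !((!C <-> !B) -> ((B -> (C -> A)) <-> ((B -> B) -> (C -> B)))) = 5/6 -> 0 = 1/6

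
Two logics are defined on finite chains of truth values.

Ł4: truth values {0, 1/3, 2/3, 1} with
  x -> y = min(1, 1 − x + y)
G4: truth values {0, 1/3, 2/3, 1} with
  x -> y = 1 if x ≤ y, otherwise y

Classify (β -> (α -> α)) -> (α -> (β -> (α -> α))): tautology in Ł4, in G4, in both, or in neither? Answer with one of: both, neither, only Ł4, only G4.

In Ł4: every assignment gives 1 — tautology.
In G4: every assignment gives 1 — tautology.

both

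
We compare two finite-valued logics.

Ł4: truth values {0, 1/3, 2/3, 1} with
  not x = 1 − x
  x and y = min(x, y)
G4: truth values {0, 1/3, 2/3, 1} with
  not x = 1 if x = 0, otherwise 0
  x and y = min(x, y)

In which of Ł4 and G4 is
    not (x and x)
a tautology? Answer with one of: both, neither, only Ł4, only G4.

neither

In Ł4: at x = 1/3 the value is 2/3 — not a tautology.
In G4: at x = 1/3 the value is 0 — not a tautology.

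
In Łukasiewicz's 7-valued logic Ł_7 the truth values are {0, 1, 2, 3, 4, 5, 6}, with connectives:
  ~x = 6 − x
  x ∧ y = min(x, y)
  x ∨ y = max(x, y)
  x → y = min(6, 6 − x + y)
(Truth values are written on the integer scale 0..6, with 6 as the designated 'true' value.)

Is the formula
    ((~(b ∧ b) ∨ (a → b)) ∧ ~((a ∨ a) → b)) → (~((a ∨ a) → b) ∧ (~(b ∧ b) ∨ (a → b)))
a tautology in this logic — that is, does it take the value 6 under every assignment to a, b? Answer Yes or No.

At a = 0, b = 2, for instance:
b ∧ b = 2 ∧ 2 = 2
~(b ∧ b) = ~2 = 4
a → b = 0 → 2 = 6
~(b ∧ b) ∨ (a → b) = 4 ∨ 6 = 6
a ∨ a = 0 ∨ 0 = 0
(a ∨ a) → b = 0 → 2 = 6
~((a ∨ a) → b) = ~6 = 0
(~(b ∧ b) ∨ (a → b)) ∧ ~((a ∨ a) → b) = 6 ∧ 0 = 0
~((a ∨ a) → b) ∧ (~(b ∧ b) ∨ (a → b)) = 0 ∧ 6 = 0
((~(b ∧ b) ∨ (a → b)) ∧ ~((a ∨ a) → b)) → (~((a ∨ a) → b) ∧ (~(b ∧ b) ∨ (a → b))) = 0 → 0 = 6
and checking the remaining 48 assignments likewise gives ≥ 6 in every case.

Yes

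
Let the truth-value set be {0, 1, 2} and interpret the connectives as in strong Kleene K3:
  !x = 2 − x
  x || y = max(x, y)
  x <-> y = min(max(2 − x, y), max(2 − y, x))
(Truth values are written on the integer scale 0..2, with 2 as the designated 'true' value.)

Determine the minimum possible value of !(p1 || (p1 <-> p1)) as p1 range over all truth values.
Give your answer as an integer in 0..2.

0

Take p1 = 0:
p1 <-> p1 = 0 <-> 0 = 2
p1 || (p1 <-> p1) = 0 || 2 = 2
!(p1 || (p1 <-> p1)) = !2 = 0
No assignment yields a value below 0, so this is the minimum.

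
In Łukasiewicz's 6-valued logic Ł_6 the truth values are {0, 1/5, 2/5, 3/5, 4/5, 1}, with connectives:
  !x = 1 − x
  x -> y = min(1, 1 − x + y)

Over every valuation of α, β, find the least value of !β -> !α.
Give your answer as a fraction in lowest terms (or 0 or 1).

0

Take α = 1, β = 0:
!β = !0 = 1
!α = !1 = 0
!β -> !α = 1 -> 0 = 0
No assignment yields a value below 0, so this is the minimum.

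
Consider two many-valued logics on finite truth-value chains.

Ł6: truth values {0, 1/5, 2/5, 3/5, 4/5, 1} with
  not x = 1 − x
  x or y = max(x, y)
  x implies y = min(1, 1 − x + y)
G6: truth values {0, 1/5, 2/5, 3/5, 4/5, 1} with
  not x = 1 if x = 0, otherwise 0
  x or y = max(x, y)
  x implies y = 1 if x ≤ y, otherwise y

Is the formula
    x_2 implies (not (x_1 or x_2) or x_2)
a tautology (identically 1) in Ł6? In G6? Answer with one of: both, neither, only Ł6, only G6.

both

In Ł6: every assignment gives 1 — tautology.
In G6: every assignment gives 1 — tautology.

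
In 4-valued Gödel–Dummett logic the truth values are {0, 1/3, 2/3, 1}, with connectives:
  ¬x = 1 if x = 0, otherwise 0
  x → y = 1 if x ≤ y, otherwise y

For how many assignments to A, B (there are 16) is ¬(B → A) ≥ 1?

3

A = 0, B = 0 ↦ 0  <
A = 0, B = 1/3 ↦ 1  ≥
A = 0, B = 2/3 ↦ 1  ≥
A = 0, B = 1 ↦ 1  ≥
A = 1/3, B = 0 ↦ 0  <
A = 1/3, B = 1/3 ↦ 0  <
A = 1/3, B = 2/3 ↦ 0  <
A = 1/3, B = 1 ↦ 0  <
A = 2/3, B = 0 ↦ 0  <
A = 2/3, B = 1/3 ↦ 0  <
A = 2/3, B = 2/3 ↦ 0  <
A = 2/3, B = 1 ↦ 0  <
A = 1, B = 0 ↦ 0  <
A = 1, B = 1/3 ↦ 0  <
A = 1, B = 2/3 ↦ 0  <
A = 1, B = 1 ↦ 0  <
So 3 of the 16 assignments meet the threshold.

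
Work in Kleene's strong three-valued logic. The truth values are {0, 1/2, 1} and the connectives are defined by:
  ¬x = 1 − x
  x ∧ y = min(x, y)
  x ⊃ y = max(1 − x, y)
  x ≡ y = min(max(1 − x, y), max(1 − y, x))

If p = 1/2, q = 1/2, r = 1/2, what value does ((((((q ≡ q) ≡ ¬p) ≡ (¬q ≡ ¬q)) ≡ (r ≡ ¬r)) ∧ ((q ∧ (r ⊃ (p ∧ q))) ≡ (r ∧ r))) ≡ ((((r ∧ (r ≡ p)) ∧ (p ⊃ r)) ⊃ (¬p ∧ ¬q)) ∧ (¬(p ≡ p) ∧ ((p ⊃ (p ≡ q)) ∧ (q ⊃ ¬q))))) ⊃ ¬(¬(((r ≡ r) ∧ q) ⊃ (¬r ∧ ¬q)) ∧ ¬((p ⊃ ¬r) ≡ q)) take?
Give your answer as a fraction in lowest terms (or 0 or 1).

q ≡ q = 1/2 ≡ 1/2 = 1/2
¬p = ¬1/2 = 1/2
(q ≡ q) ≡ ¬p = 1/2 ≡ 1/2 = 1/2
¬q = ¬1/2 = 1/2
¬q = ¬1/2 = 1/2
¬q ≡ ¬q = 1/2 ≡ 1/2 = 1/2
((q ≡ q) ≡ ¬p) ≡ (¬q ≡ ¬q) = 1/2 ≡ 1/2 = 1/2
¬r = ¬1/2 = 1/2
r ≡ ¬r = 1/2 ≡ 1/2 = 1/2
(((q ≡ q) ≡ ¬p) ≡ (¬q ≡ ¬q)) ≡ (r ≡ ¬r) = 1/2 ≡ 1/2 = 1/2
p ∧ q = 1/2 ∧ 1/2 = 1/2
r ⊃ (p ∧ q) = 1/2 ⊃ 1/2 = 1/2
q ∧ (r ⊃ (p ∧ q)) = 1/2 ∧ 1/2 = 1/2
r ∧ r = 1/2 ∧ 1/2 = 1/2
(q ∧ (r ⊃ (p ∧ q))) ≡ (r ∧ r) = 1/2 ≡ 1/2 = 1/2
((((q ≡ q) ≡ ¬p) ≡ (¬q ≡ ¬q)) ≡ (r ≡ ¬r)) ∧ ((q ∧ (r ⊃ (p ∧ q))) ≡ (r ∧ r)) = 1/2 ∧ 1/2 = 1/2
r ≡ p = 1/2 ≡ 1/2 = 1/2
r ∧ (r ≡ p) = 1/2 ∧ 1/2 = 1/2
p ⊃ r = 1/2 ⊃ 1/2 = 1/2
(r ∧ (r ≡ p)) ∧ (p ⊃ r) = 1/2 ∧ 1/2 = 1/2
¬p = ¬1/2 = 1/2
¬q = ¬1/2 = 1/2
¬p ∧ ¬q = 1/2 ∧ 1/2 = 1/2
((r ∧ (r ≡ p)) ∧ (p ⊃ r)) ⊃ (¬p ∧ ¬q) = 1/2 ⊃ 1/2 = 1/2
p ≡ p = 1/2 ≡ 1/2 = 1/2
¬(p ≡ p) = ¬1/2 = 1/2
p ≡ q = 1/2 ≡ 1/2 = 1/2
p ⊃ (p ≡ q) = 1/2 ⊃ 1/2 = 1/2
¬q = ¬1/2 = 1/2
q ⊃ ¬q = 1/2 ⊃ 1/2 = 1/2
(p ⊃ (p ≡ q)) ∧ (q ⊃ ¬q) = 1/2 ∧ 1/2 = 1/2
¬(p ≡ p) ∧ ((p ⊃ (p ≡ q)) ∧ (q ⊃ ¬q)) = 1/2 ∧ 1/2 = 1/2
(((r ∧ (r ≡ p)) ∧ (p ⊃ r)) ⊃ (¬p ∧ ¬q)) ∧ (¬(p ≡ p) ∧ ((p ⊃ (p ≡ q)) ∧ (q ⊃ ¬q))) = 1/2 ∧ 1/2 = 1/2
(((((q ≡ q) ≡ ¬p) ≡ (¬q ≡ ¬q)) ≡ (r ≡ ¬r)) ∧ ((q ∧ (r ⊃ (p ∧ q))) ≡ (r ∧ r))) ≡ ((((r ∧ (r ≡ p)) ∧ (p ⊃ r)) ⊃ (¬p ∧ ¬q)) ∧ (¬(p ≡ p) ∧ ((p ⊃ (p ≡ q)) ∧ (q ⊃ ¬q)))) = 1/2 ≡ 1/2 = 1/2
r ≡ r = 1/2 ≡ 1/2 = 1/2
(r ≡ r) ∧ q = 1/2 ∧ 1/2 = 1/2
¬r = ¬1/2 = 1/2
¬q = ¬1/2 = 1/2
¬r ∧ ¬q = 1/2 ∧ 1/2 = 1/2
((r ≡ r) ∧ q) ⊃ (¬r ∧ ¬q) = 1/2 ⊃ 1/2 = 1/2
¬(((r ≡ r) ∧ q) ⊃ (¬r ∧ ¬q)) = ¬1/2 = 1/2
¬r = ¬1/2 = 1/2
p ⊃ ¬r = 1/2 ⊃ 1/2 = 1/2
(p ⊃ ¬r) ≡ q = 1/2 ≡ 1/2 = 1/2
¬((p ⊃ ¬r) ≡ q) = ¬1/2 = 1/2
¬(((r ≡ r) ∧ q) ⊃ (¬r ∧ ¬q)) ∧ ¬((p ⊃ ¬r) ≡ q) = 1/2 ∧ 1/2 = 1/2
¬(¬(((r ≡ r) ∧ q) ⊃ (¬r ∧ ¬q)) ∧ ¬((p ⊃ ¬r) ≡ q)) = ¬1/2 = 1/2
((((((q ≡ q) ≡ ¬p) ≡ (¬q ≡ ¬q)) ≡ (r ≡ ¬r)) ∧ ((q ∧ (r ⊃ (p ∧ q))) ≡ (r ∧ r))) ≡ ((((r ∧ (r ≡ p)) ∧ (p ⊃ r)) ⊃ (¬p ∧ ¬q)) ∧ (¬(p ≡ p) ∧ ((p ⊃ (p ≡ q)) ∧ (q ⊃ ¬q))))) ⊃ ¬(¬(((r ≡ r) ∧ q) ⊃ (¬r ∧ ¬q)) ∧ ¬((p ⊃ ¬r) ≡ q)) = 1/2 ⊃ 1/2 = 1/2

1/2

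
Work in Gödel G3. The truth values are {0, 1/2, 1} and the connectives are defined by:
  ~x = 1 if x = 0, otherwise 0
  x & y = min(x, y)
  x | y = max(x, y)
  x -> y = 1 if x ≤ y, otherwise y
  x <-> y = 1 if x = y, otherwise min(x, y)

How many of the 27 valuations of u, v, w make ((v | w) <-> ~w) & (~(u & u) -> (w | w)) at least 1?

value 1: 2 assignments (counts)
value 1/2: 2 assignments
value 0: 23 assignments
So 2 of the 27 assignments meet the threshold.

2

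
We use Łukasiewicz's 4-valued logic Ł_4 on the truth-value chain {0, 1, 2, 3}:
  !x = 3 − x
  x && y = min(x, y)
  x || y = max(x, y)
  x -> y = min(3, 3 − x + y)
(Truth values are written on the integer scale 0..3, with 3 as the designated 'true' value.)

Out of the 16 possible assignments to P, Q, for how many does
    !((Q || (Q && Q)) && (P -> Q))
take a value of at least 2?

8

P = 0, Q = 0 ↦ 3  ≥
P = 0, Q = 1 ↦ 2  ≥
P = 0, Q = 2 ↦ 1  <
P = 0, Q = 3 ↦ 0  <
P = 1, Q = 0 ↦ 3  ≥
P = 1, Q = 1 ↦ 2  ≥
P = 1, Q = 2 ↦ 1  <
P = 1, Q = 3 ↦ 0  <
P = 2, Q = 0 ↦ 3  ≥
P = 2, Q = 1 ↦ 2  ≥
P = 2, Q = 2 ↦ 1  <
P = 2, Q = 3 ↦ 0  <
P = 3, Q = 0 ↦ 3  ≥
P = 3, Q = 1 ↦ 2  ≥
P = 3, Q = 2 ↦ 1  <
P = 3, Q = 3 ↦ 0  <
So 8 of the 16 assignments meet the threshold.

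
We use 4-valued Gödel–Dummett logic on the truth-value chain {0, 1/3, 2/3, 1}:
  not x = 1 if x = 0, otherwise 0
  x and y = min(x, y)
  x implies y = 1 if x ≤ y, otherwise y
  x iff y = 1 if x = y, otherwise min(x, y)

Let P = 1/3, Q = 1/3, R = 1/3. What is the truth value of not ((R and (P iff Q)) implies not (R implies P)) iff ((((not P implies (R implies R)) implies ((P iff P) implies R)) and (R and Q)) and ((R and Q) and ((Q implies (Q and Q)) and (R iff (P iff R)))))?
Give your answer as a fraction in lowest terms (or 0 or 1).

P iff Q = 1/3 iff 1/3 = 1
R and (P iff Q) = 1/3 and 1 = 1/3
R implies P = 1/3 implies 1/3 = 1
not (R implies P) = not 1 = 0
(R and (P iff Q)) implies not (R implies P) = 1/3 implies 0 = 0
not ((R and (P iff Q)) implies not (R implies P)) = not 0 = 1
not P = not 1/3 = 0
R implies R = 1/3 implies 1/3 = 1
not P implies (R implies R) = 0 implies 1 = 1
P iff P = 1/3 iff 1/3 = 1
(P iff P) implies R = 1 implies 1/3 = 1/3
(not P implies (R implies R)) implies ((P iff P) implies R) = 1 implies 1/3 = 1/3
R and Q = 1/3 and 1/3 = 1/3
((not P implies (R implies R)) implies ((P iff P) implies R)) and (R and Q) = 1/3 and 1/3 = 1/3
R and Q = 1/3 and 1/3 = 1/3
Q and Q = 1/3 and 1/3 = 1/3
Q implies (Q and Q) = 1/3 implies 1/3 = 1
P iff R = 1/3 iff 1/3 = 1
R iff (P iff R) = 1/3 iff 1 = 1/3
(Q implies (Q and Q)) and (R iff (P iff R)) = 1 and 1/3 = 1/3
(R and Q) and ((Q implies (Q and Q)) and (R iff (P iff R))) = 1/3 and 1/3 = 1/3
(((not P implies (R implies R)) implies ((P iff P) implies R)) and (R and Q)) and ((R and Q) and ((Q implies (Q and Q)) and (R iff (P iff R)))) = 1/3 and 1/3 = 1/3
not ((R and (P iff Q)) implies not (R implies P)) iff ((((not P implies (R implies R)) implies ((P iff P) implies R)) and (R and Q)) and ((R and Q) and ((Q implies (Q and Q)) and (R iff (P iff R))))) = 1 iff 1/3 = 1/3

1/3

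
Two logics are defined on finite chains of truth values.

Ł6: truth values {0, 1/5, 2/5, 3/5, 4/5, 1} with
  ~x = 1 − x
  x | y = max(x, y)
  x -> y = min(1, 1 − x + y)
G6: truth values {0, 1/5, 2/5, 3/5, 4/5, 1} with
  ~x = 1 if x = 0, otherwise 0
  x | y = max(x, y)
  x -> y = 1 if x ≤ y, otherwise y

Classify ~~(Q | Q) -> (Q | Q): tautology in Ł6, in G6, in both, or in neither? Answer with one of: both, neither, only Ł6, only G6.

In Ł6: every assignment gives 1 — tautology.
In G6: at Q = 1/5 the value is 1/5 — not a tautology.

only Ł6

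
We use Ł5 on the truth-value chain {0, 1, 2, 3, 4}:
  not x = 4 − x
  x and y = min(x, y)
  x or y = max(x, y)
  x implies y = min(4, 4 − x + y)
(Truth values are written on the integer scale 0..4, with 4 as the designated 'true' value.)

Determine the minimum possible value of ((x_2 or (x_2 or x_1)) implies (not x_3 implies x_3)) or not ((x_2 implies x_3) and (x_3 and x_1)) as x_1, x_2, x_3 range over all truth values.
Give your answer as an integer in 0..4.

Take x_1 = 1, x_2 = 3, x_3 = 1:
x_2 or x_1 = 3 or 1 = 3
x_2 or (x_2 or x_1) = 3 or 3 = 3
not x_3 = not 1 = 3
not x_3 implies x_3 = 3 implies 1 = 2
(x_2 or (x_2 or x_1)) implies (not x_3 implies x_3) = 3 implies 2 = 3
x_2 implies x_3 = 3 implies 1 = 2
x_3 and x_1 = 1 and 1 = 1
(x_2 implies x_3) and (x_3 and x_1) = 2 and 1 = 1
not ((x_2 implies x_3) and (x_3 and x_1)) = not 1 = 3
((x_2 or (x_2 or x_1)) implies (not x_3 implies x_3)) or not ((x_2 implies x_3) and (x_3 and x_1)) = 3 or 3 = 3
No assignment yields a value below 3, so this is the minimum.

3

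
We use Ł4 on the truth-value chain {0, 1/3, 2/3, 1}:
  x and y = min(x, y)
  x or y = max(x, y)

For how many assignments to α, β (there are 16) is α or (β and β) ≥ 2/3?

12

α = 0, β = 0 ↦ 0  <
α = 0, β = 1/3 ↦ 1/3  <
α = 0, β = 2/3 ↦ 2/3  ≥
α = 0, β = 1 ↦ 1  ≥
α = 1/3, β = 0 ↦ 1/3  <
α = 1/3, β = 1/3 ↦ 1/3  <
α = 1/3, β = 2/3 ↦ 2/3  ≥
α = 1/3, β = 1 ↦ 1  ≥
α = 2/3, β = 0 ↦ 2/3  ≥
α = 2/3, β = 1/3 ↦ 2/3  ≥
α = 2/3, β = 2/3 ↦ 2/3  ≥
α = 2/3, β = 1 ↦ 1  ≥
α = 1, β = 0 ↦ 1  ≥
α = 1, β = 1/3 ↦ 1  ≥
α = 1, β = 2/3 ↦ 1  ≥
α = 1, β = 1 ↦ 1  ≥
So 12 of the 16 assignments meet the threshold.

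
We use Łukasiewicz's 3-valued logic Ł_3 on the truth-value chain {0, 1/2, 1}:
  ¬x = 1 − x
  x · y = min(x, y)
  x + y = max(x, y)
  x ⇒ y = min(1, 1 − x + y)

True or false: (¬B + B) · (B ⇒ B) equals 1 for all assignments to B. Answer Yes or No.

No

Counterexample: take B = 1/2.
¬B = ¬1/2 = 1/2
¬B + B = 1/2 + 1/2 = 1/2
B ⇒ B = 1/2 ⇒ 1/2 = 1
(¬B + B) · (B ⇒ B) = 1/2 · 1 = 1/2
This gives 1/2 ≠ 1.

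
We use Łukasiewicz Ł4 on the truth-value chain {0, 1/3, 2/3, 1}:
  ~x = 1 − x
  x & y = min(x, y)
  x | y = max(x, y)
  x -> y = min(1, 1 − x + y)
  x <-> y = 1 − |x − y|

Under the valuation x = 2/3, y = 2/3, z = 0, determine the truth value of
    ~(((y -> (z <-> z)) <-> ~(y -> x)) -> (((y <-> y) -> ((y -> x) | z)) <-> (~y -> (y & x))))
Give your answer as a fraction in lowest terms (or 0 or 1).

z <-> z = 0 <-> 0 = 1
y -> (z <-> z) = 2/3 -> 1 = 1
y -> x = 2/3 -> 2/3 = 1
~(y -> x) = ~1 = 0
(y -> (z <-> z)) <-> ~(y -> x) = 1 <-> 0 = 0
y <-> y = 2/3 <-> 2/3 = 1
y -> x = 2/3 -> 2/3 = 1
(y -> x) | z = 1 | 0 = 1
(y <-> y) -> ((y -> x) | z) = 1 -> 1 = 1
~y = ~2/3 = 1/3
y & x = 2/3 & 2/3 = 2/3
~y -> (y & x) = 1/3 -> 2/3 = 1
((y <-> y) -> ((y -> x) | z)) <-> (~y -> (y & x)) = 1 <-> 1 = 1
((y -> (z <-> z)) <-> ~(y -> x)) -> (((y <-> y) -> ((y -> x) | z)) <-> (~y -> (y & x))) = 0 -> 1 = 1
~(((y -> (z <-> z)) <-> ~(y -> x)) -> (((y <-> y) -> ((y -> x) | z)) <-> (~y -> (y & x)))) = ~1 = 0

0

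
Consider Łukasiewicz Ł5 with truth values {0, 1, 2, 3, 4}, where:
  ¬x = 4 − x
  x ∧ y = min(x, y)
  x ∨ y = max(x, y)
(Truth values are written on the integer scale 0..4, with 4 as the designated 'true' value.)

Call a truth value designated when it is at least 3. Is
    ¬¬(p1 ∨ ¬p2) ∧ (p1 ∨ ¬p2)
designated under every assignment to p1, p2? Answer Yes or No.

Counterexample: take p1 = 0, p2 = 2.
¬p2 = ¬2 = 2
p1 ∨ ¬p2 = 0 ∨ 2 = 2
¬(p1 ∨ ¬p2) = ¬2 = 2
¬¬(p1 ∨ ¬p2) = ¬2 = 2
¬¬(p1 ∨ ¬p2) ∧ (p1 ∨ ¬p2) = 2 ∧ 2 = 2
This gives 2, which is below 3.

No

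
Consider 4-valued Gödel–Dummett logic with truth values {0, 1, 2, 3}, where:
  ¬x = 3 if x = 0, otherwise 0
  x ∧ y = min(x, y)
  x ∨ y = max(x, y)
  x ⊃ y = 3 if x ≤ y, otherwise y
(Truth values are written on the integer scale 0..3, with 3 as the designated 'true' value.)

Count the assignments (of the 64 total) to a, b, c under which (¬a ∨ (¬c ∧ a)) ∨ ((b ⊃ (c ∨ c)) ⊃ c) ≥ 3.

47

value 3: 47 assignments (counts)
value 2: 10 assignments
value 1: 7 assignments
So 47 of the 64 assignments meet the threshold.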